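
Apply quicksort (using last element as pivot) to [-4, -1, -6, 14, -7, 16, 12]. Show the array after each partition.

Partition 1: pivot=12 at index 4 -> [-4, -1, -6, -7, 12, 16, 14]
Partition 2: pivot=-7 at index 0 -> [-7, -1, -6, -4, 12, 16, 14]
Partition 3: pivot=-4 at index 2 -> [-7, -6, -4, -1, 12, 16, 14]
Partition 4: pivot=14 at index 5 -> [-7, -6, -4, -1, 12, 14, 16]


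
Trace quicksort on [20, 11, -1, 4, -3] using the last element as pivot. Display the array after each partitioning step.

Partition 1: pivot=-3 at index 0 -> [-3, 11, -1, 4, 20]
Partition 2: pivot=20 at index 4 -> [-3, 11, -1, 4, 20]
Partition 3: pivot=4 at index 2 -> [-3, -1, 4, 11, 20]


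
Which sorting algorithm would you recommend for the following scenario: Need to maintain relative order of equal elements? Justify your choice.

Best choice: Merge sort or Insertion sort
Reason: Both are stable; quicksort and heapsort are not stable


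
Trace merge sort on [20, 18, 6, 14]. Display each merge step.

Divide and conquer:
  Merge [20] + [18] -> [18, 20]
  Merge [6] + [14] -> [6, 14]
  Merge [18, 20] + [6, 14] -> [6, 14, 18, 20]


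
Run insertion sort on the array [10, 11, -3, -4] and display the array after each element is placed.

First element 10 is already 'sorted'
Insert 11: shifted 0 elements -> [10, 11, -3, -4]
Insert -3: shifted 2 elements -> [-3, 10, 11, -4]
Insert -4: shifted 3 elements -> [-4, -3, 10, 11]


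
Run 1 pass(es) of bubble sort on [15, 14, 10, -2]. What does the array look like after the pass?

After pass 1: [14, 10, -2, 15] (3 swaps)
Total swaps: 3


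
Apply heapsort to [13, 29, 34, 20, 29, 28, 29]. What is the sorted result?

Build heap: [34, 29, 29, 20, 29, 28, 13]
Extract 34: [29, 29, 29, 20, 13, 28, 34]
Extract 29: [29, 28, 29, 20, 13, 29, 34]
Extract 29: [29, 28, 13, 20, 29, 29, 34]
Extract 29: [28, 20, 13, 29, 29, 29, 34]
Extract 28: [20, 13, 28, 29, 29, 29, 34]
Extract 20: [13, 20, 28, 29, 29, 29, 34]


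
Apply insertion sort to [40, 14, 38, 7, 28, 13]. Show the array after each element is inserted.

First element 40 is already 'sorted'
Insert 14: shifted 1 elements -> [14, 40, 38, 7, 28, 13]
Insert 38: shifted 1 elements -> [14, 38, 40, 7, 28, 13]
Insert 7: shifted 3 elements -> [7, 14, 38, 40, 28, 13]
Insert 28: shifted 2 elements -> [7, 14, 28, 38, 40, 13]
Insert 13: shifted 4 elements -> [7, 13, 14, 28, 38, 40]


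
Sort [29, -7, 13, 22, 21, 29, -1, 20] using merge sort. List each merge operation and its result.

Divide and conquer:
  Merge [29] + [-7] -> [-7, 29]
  Merge [13] + [22] -> [13, 22]
  Merge [-7, 29] + [13, 22] -> [-7, 13, 22, 29]
  Merge [21] + [29] -> [21, 29]
  Merge [-1] + [20] -> [-1, 20]
  Merge [21, 29] + [-1, 20] -> [-1, 20, 21, 29]
  Merge [-7, 13, 22, 29] + [-1, 20, 21, 29] -> [-7, -1, 13, 20, 21, 22, 29, 29]


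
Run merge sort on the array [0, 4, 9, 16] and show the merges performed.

Divide and conquer:
  Merge [0] + [4] -> [0, 4]
  Merge [9] + [16] -> [9, 16]
  Merge [0, 4] + [9, 16] -> [0, 4, 9, 16]


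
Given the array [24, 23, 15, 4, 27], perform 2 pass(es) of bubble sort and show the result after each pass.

After pass 1: [23, 15, 4, 24, 27] (3 swaps)
After pass 2: [15, 4, 23, 24, 27] (2 swaps)
Total swaps: 5


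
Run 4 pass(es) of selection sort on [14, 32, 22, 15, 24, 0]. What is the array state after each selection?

Pass 1: Select minimum 0 at index 5, swap -> [0, 32, 22, 15, 24, 14]
Pass 2: Select minimum 14 at index 5, swap -> [0, 14, 22, 15, 24, 32]
Pass 3: Select minimum 15 at index 3, swap -> [0, 14, 15, 22, 24, 32]
Pass 4: Select minimum 22 at index 3, swap -> [0, 14, 15, 22, 24, 32]


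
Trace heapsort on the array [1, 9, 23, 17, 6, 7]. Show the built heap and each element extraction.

Build heap: [23, 17, 7, 9, 6, 1]
Extract 23: [17, 9, 7, 1, 6, 23]
Extract 17: [9, 6, 7, 1, 17, 23]
Extract 9: [7, 6, 1, 9, 17, 23]
Extract 7: [6, 1, 7, 9, 17, 23]
Extract 6: [1, 6, 7, 9, 17, 23]


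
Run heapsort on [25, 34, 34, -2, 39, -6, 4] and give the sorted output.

Build heap: [39, 34, 34, -2, 25, -6, 4]
Extract 39: [34, 25, 34, -2, 4, -6, 39]
Extract 34: [34, 25, -6, -2, 4, 34, 39]
Extract 34: [25, 4, -6, -2, 34, 34, 39]
Extract 25: [4, -2, -6, 25, 34, 34, 39]
Extract 4: [-2, -6, 4, 25, 34, 34, 39]
Extract -2: [-6, -2, 4, 25, 34, 34, 39]


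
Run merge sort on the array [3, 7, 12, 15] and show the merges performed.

Divide and conquer:
  Merge [3] + [7] -> [3, 7]
  Merge [12] + [15] -> [12, 15]
  Merge [3, 7] + [12, 15] -> [3, 7, 12, 15]


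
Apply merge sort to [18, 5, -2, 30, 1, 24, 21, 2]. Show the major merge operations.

Divide and conquer:
  Merge [18] + [5] -> [5, 18]
  Merge [-2] + [30] -> [-2, 30]
  Merge [5, 18] + [-2, 30] -> [-2, 5, 18, 30]
  Merge [1] + [24] -> [1, 24]
  Merge [21] + [2] -> [2, 21]
  Merge [1, 24] + [2, 21] -> [1, 2, 21, 24]
  Merge [-2, 5, 18, 30] + [1, 2, 21, 24] -> [-2, 1, 2, 5, 18, 21, 24, 30]


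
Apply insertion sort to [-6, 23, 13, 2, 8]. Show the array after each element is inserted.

First element -6 is already 'sorted'
Insert 23: shifted 0 elements -> [-6, 23, 13, 2, 8]
Insert 13: shifted 1 elements -> [-6, 13, 23, 2, 8]
Insert 2: shifted 2 elements -> [-6, 2, 13, 23, 8]
Insert 8: shifted 2 elements -> [-6, 2, 8, 13, 23]


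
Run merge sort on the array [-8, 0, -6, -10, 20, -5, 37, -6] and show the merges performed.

Divide and conquer:
  Merge [-8] + [0] -> [-8, 0]
  Merge [-6] + [-10] -> [-10, -6]
  Merge [-8, 0] + [-10, -6] -> [-10, -8, -6, 0]
  Merge [20] + [-5] -> [-5, 20]
  Merge [37] + [-6] -> [-6, 37]
  Merge [-5, 20] + [-6, 37] -> [-6, -5, 20, 37]
  Merge [-10, -8, -6, 0] + [-6, -5, 20, 37] -> [-10, -8, -6, -6, -5, 0, 20, 37]


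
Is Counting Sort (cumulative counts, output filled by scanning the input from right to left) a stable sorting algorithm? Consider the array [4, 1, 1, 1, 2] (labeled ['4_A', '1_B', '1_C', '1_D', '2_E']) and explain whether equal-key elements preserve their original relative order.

Trace Counting Sort on the labeled array (the key is the number; the letter only tracks identity):
  Counts for values 0..4: [0, 3, 1, 0, 1]
  Cumulative counts: [0, 3, 4, 4, 5]
  Scan right to left: place 2_E at output index 3
  Scan right to left: place 1_D at output index 2
  Scan right to left: place 1_C at output index 1
  Scan right to left: place 1_B at output index 0
  Scan right to left: place 4_A at output index 4
  Output: [1_B, 1_C, 1_D, 2_E, 4_A]
Equal keys:
  value 1: originally 1_B, 1_C, 1_D; after sorting 1_B, 1_C, 1_D -> order preserved
All equal keys kept their original relative order. Counting Sort is stable: scanning the input right to left with decreasing cumulative counts places later duplicates at later output positions.
Answer: Stable


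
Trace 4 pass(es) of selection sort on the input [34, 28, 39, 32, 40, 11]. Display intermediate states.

Pass 1: Select minimum 11 at index 5, swap -> [11, 28, 39, 32, 40, 34]
Pass 2: Select minimum 28 at index 1, swap -> [11, 28, 39, 32, 40, 34]
Pass 3: Select minimum 32 at index 3, swap -> [11, 28, 32, 39, 40, 34]
Pass 4: Select minimum 34 at index 5, swap -> [11, 28, 32, 34, 40, 39]


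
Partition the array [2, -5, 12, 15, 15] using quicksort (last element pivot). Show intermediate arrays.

Partition 1: pivot=15 at index 4 -> [2, -5, 12, 15, 15]
Partition 2: pivot=15 at index 3 -> [2, -5, 12, 15, 15]
Partition 3: pivot=12 at index 2 -> [2, -5, 12, 15, 15]
Partition 4: pivot=-5 at index 0 -> [-5, 2, 12, 15, 15]


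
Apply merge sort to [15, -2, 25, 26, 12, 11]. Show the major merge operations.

Divide and conquer:
  Merge [-2] + [25] -> [-2, 25]
  Merge [15] + [-2, 25] -> [-2, 15, 25]
  Merge [12] + [11] -> [11, 12]
  Merge [26] + [11, 12] -> [11, 12, 26]
  Merge [-2, 15, 25] + [11, 12, 26] -> [-2, 11, 12, 15, 25, 26]


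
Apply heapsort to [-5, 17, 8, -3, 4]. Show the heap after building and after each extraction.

Build heap: [17, 4, 8, -3, -5]
Extract 17: [8, 4, -5, -3, 17]
Extract 8: [4, -3, -5, 8, 17]
Extract 4: [-3, -5, 4, 8, 17]
Extract -3: [-5, -3, 4, 8, 17]


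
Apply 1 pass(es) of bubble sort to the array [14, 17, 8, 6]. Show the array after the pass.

After pass 1: [14, 8, 6, 17] (2 swaps)
Total swaps: 2


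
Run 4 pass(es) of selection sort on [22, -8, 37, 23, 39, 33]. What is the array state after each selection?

Pass 1: Select minimum -8 at index 1, swap -> [-8, 22, 37, 23, 39, 33]
Pass 2: Select minimum 22 at index 1, swap -> [-8, 22, 37, 23, 39, 33]
Pass 3: Select minimum 23 at index 3, swap -> [-8, 22, 23, 37, 39, 33]
Pass 4: Select minimum 33 at index 5, swap -> [-8, 22, 23, 33, 39, 37]


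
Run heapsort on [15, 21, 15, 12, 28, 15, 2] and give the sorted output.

Build heap: [28, 21, 15, 12, 15, 15, 2]
Extract 28: [21, 15, 15, 12, 2, 15, 28]
Extract 21: [15, 15, 15, 12, 2, 21, 28]
Extract 15: [15, 12, 15, 2, 15, 21, 28]
Extract 15: [15, 12, 2, 15, 15, 21, 28]
Extract 15: [12, 2, 15, 15, 15, 21, 28]
Extract 12: [2, 12, 15, 15, 15, 21, 28]


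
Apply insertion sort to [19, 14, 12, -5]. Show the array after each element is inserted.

First element 19 is already 'sorted'
Insert 14: shifted 1 elements -> [14, 19, 12, -5]
Insert 12: shifted 2 elements -> [12, 14, 19, -5]
Insert -5: shifted 3 elements -> [-5, 12, 14, 19]


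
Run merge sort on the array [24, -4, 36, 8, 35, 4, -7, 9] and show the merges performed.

Divide and conquer:
  Merge [24] + [-4] -> [-4, 24]
  Merge [36] + [8] -> [8, 36]
  Merge [-4, 24] + [8, 36] -> [-4, 8, 24, 36]
  Merge [35] + [4] -> [4, 35]
  Merge [-7] + [9] -> [-7, 9]
  Merge [4, 35] + [-7, 9] -> [-7, 4, 9, 35]
  Merge [-4, 8, 24, 36] + [-7, 4, 9, 35] -> [-7, -4, 4, 8, 9, 24, 35, 36]


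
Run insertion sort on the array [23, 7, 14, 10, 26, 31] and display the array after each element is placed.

First element 23 is already 'sorted'
Insert 7: shifted 1 elements -> [7, 23, 14, 10, 26, 31]
Insert 14: shifted 1 elements -> [7, 14, 23, 10, 26, 31]
Insert 10: shifted 2 elements -> [7, 10, 14, 23, 26, 31]
Insert 26: shifted 0 elements -> [7, 10, 14, 23, 26, 31]
Insert 31: shifted 0 elements -> [7, 10, 14, 23, 26, 31]


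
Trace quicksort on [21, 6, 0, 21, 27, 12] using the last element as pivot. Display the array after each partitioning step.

Partition 1: pivot=12 at index 2 -> [6, 0, 12, 21, 27, 21]
Partition 2: pivot=0 at index 0 -> [0, 6, 12, 21, 27, 21]
Partition 3: pivot=21 at index 4 -> [0, 6, 12, 21, 21, 27]


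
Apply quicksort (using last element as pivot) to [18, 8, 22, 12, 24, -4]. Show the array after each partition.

Partition 1: pivot=-4 at index 0 -> [-4, 8, 22, 12, 24, 18]
Partition 2: pivot=18 at index 3 -> [-4, 8, 12, 18, 24, 22]
Partition 3: pivot=12 at index 2 -> [-4, 8, 12, 18, 24, 22]
Partition 4: pivot=22 at index 4 -> [-4, 8, 12, 18, 22, 24]


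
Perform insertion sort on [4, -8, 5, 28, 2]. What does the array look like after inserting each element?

First element 4 is already 'sorted'
Insert -8: shifted 1 elements -> [-8, 4, 5, 28, 2]
Insert 5: shifted 0 elements -> [-8, 4, 5, 28, 2]
Insert 28: shifted 0 elements -> [-8, 4, 5, 28, 2]
Insert 2: shifted 3 elements -> [-8, 2, 4, 5, 28]


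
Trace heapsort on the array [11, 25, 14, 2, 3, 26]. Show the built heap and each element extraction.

Build heap: [26, 25, 14, 2, 3, 11]
Extract 26: [25, 11, 14, 2, 3, 26]
Extract 25: [14, 11, 3, 2, 25, 26]
Extract 14: [11, 2, 3, 14, 25, 26]
Extract 11: [3, 2, 11, 14, 25, 26]
Extract 3: [2, 3, 11, 14, 25, 26]


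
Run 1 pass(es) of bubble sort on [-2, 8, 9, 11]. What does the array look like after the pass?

After pass 1: [-2, 8, 9, 11] (0 swaps)
Total swaps: 0


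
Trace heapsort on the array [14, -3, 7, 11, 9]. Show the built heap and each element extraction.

Build heap: [14, 11, 7, -3, 9]
Extract 14: [11, 9, 7, -3, 14]
Extract 11: [9, -3, 7, 11, 14]
Extract 9: [7, -3, 9, 11, 14]
Extract 7: [-3, 7, 9, 11, 14]


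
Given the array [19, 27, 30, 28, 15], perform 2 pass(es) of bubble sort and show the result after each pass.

After pass 1: [19, 27, 28, 15, 30] (2 swaps)
After pass 2: [19, 27, 15, 28, 30] (1 swaps)
Total swaps: 3


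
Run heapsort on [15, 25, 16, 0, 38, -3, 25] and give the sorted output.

Build heap: [38, 25, 25, 0, 15, -3, 16]
Extract 38: [25, 16, 25, 0, 15, -3, 38]
Extract 25: [25, 16, -3, 0, 15, 25, 38]
Extract 25: [16, 15, -3, 0, 25, 25, 38]
Extract 16: [15, 0, -3, 16, 25, 25, 38]
Extract 15: [0, -3, 15, 16, 25, 25, 38]
Extract 0: [-3, 0, 15, 16, 25, 25, 38]


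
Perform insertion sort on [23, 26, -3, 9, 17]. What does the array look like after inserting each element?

First element 23 is already 'sorted'
Insert 26: shifted 0 elements -> [23, 26, -3, 9, 17]
Insert -3: shifted 2 elements -> [-3, 23, 26, 9, 17]
Insert 9: shifted 2 elements -> [-3, 9, 23, 26, 17]
Insert 17: shifted 2 elements -> [-3, 9, 17, 23, 26]


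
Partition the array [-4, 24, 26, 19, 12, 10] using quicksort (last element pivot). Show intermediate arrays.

Partition 1: pivot=10 at index 1 -> [-4, 10, 26, 19, 12, 24]
Partition 2: pivot=24 at index 4 -> [-4, 10, 19, 12, 24, 26]
Partition 3: pivot=12 at index 2 -> [-4, 10, 12, 19, 24, 26]


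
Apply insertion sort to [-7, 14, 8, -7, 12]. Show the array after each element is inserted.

First element -7 is already 'sorted'
Insert 14: shifted 0 elements -> [-7, 14, 8, -7, 12]
Insert 8: shifted 1 elements -> [-7, 8, 14, -7, 12]
Insert -7: shifted 2 elements -> [-7, -7, 8, 14, 12]
Insert 12: shifted 1 elements -> [-7, -7, 8, 12, 14]


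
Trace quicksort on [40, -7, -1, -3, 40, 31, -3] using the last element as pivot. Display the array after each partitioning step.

Partition 1: pivot=-3 at index 2 -> [-7, -3, -3, 40, 40, 31, -1]
Partition 2: pivot=-3 at index 1 -> [-7, -3, -3, 40, 40, 31, -1]
Partition 3: pivot=-1 at index 3 -> [-7, -3, -3, -1, 40, 31, 40]
Partition 4: pivot=40 at index 6 -> [-7, -3, -3, -1, 40, 31, 40]
Partition 5: pivot=31 at index 4 -> [-7, -3, -3, -1, 31, 40, 40]


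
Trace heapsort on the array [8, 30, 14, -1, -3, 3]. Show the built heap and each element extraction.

Build heap: [30, 8, 14, -1, -3, 3]
Extract 30: [14, 8, 3, -1, -3, 30]
Extract 14: [8, -1, 3, -3, 14, 30]
Extract 8: [3, -1, -3, 8, 14, 30]
Extract 3: [-1, -3, 3, 8, 14, 30]
Extract -1: [-3, -1, 3, 8, 14, 30]


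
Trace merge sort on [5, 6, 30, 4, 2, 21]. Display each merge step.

Divide and conquer:
  Merge [6] + [30] -> [6, 30]
  Merge [5] + [6, 30] -> [5, 6, 30]
  Merge [2] + [21] -> [2, 21]
  Merge [4] + [2, 21] -> [2, 4, 21]
  Merge [5, 6, 30] + [2, 4, 21] -> [2, 4, 5, 6, 21, 30]


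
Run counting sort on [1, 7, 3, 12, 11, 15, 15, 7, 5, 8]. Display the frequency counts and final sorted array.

Count array: [0, 1, 0, 1, 0, 1, 0, 2, 1, 0, 0, 1, 1, 0, 0, 2]
(count[i] = number of elements equal to i)
Cumulative count: [0, 1, 1, 2, 2, 3, 3, 5, 6, 6, 6, 7, 8, 8, 8, 10]
Sorted: [1, 3, 5, 7, 7, 8, 11, 12, 15, 15]


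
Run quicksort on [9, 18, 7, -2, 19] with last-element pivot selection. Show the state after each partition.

Partition 1: pivot=19 at index 4 -> [9, 18, 7, -2, 19]
Partition 2: pivot=-2 at index 0 -> [-2, 18, 7, 9, 19]
Partition 3: pivot=9 at index 2 -> [-2, 7, 9, 18, 19]


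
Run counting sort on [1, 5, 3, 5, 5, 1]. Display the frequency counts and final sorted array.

Count array: [0, 2, 0, 1, 0, 3]
(count[i] = number of elements equal to i)
Cumulative count: [0, 2, 2, 3, 3, 6]
Sorted: [1, 1, 3, 5, 5, 5]


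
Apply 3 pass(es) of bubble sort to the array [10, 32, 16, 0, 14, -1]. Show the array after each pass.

After pass 1: [10, 16, 0, 14, -1, 32] (4 swaps)
After pass 2: [10, 0, 14, -1, 16, 32] (3 swaps)
After pass 3: [0, 10, -1, 14, 16, 32] (2 swaps)
Total swaps: 9


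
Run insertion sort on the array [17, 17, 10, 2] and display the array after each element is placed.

First element 17 is already 'sorted'
Insert 17: shifted 0 elements -> [17, 17, 10, 2]
Insert 10: shifted 2 elements -> [10, 17, 17, 2]
Insert 2: shifted 3 elements -> [2, 10, 17, 17]


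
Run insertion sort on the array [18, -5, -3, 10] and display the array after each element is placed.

First element 18 is already 'sorted'
Insert -5: shifted 1 elements -> [-5, 18, -3, 10]
Insert -3: shifted 1 elements -> [-5, -3, 18, 10]
Insert 10: shifted 1 elements -> [-5, -3, 10, 18]


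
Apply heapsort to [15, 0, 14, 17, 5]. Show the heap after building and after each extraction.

Build heap: [17, 15, 14, 0, 5]
Extract 17: [15, 5, 14, 0, 17]
Extract 15: [14, 5, 0, 15, 17]
Extract 14: [5, 0, 14, 15, 17]
Extract 5: [0, 5, 14, 15, 17]


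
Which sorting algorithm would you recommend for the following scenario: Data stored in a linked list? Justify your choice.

Best choice: Merge sort
Reason: Merge sort doesn't require random access; can be done in O(1) extra space for linked lists


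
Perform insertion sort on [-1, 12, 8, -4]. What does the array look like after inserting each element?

First element -1 is already 'sorted'
Insert 12: shifted 0 elements -> [-1, 12, 8, -4]
Insert 8: shifted 1 elements -> [-1, 8, 12, -4]
Insert -4: shifted 3 elements -> [-4, -1, 8, 12]


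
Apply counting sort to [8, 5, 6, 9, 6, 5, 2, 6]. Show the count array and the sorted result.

Count array: [0, 0, 1, 0, 0, 2, 3, 0, 1, 1]
(count[i] = number of elements equal to i)
Cumulative count: [0, 0, 1, 1, 1, 3, 6, 6, 7, 8]
Sorted: [2, 5, 5, 6, 6, 6, 8, 9]


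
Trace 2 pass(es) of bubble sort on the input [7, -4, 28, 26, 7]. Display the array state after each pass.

After pass 1: [-4, 7, 26, 7, 28] (3 swaps)
After pass 2: [-4, 7, 7, 26, 28] (1 swaps)
Total swaps: 4


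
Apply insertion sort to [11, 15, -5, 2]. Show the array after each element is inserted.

First element 11 is already 'sorted'
Insert 15: shifted 0 elements -> [11, 15, -5, 2]
Insert -5: shifted 2 elements -> [-5, 11, 15, 2]
Insert 2: shifted 2 elements -> [-5, 2, 11, 15]


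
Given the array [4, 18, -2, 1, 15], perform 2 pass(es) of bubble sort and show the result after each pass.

After pass 1: [4, -2, 1, 15, 18] (3 swaps)
After pass 2: [-2, 1, 4, 15, 18] (2 swaps)
Total swaps: 5


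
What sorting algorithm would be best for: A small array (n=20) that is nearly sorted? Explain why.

Best choice: Insertion sort
Reason: Insertion sort is O(n) for nearly sorted arrays and has low overhead


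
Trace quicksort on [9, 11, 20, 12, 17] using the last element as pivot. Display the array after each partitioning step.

Partition 1: pivot=17 at index 3 -> [9, 11, 12, 17, 20]
Partition 2: pivot=12 at index 2 -> [9, 11, 12, 17, 20]
Partition 3: pivot=11 at index 1 -> [9, 11, 12, 17, 20]


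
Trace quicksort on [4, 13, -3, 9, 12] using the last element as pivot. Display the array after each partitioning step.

Partition 1: pivot=12 at index 3 -> [4, -3, 9, 12, 13]
Partition 2: pivot=9 at index 2 -> [4, -3, 9, 12, 13]
Partition 3: pivot=-3 at index 0 -> [-3, 4, 9, 12, 13]


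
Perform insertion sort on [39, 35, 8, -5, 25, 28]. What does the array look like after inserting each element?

First element 39 is already 'sorted'
Insert 35: shifted 1 elements -> [35, 39, 8, -5, 25, 28]
Insert 8: shifted 2 elements -> [8, 35, 39, -5, 25, 28]
Insert -5: shifted 3 elements -> [-5, 8, 35, 39, 25, 28]
Insert 25: shifted 2 elements -> [-5, 8, 25, 35, 39, 28]
Insert 28: shifted 2 elements -> [-5, 8, 25, 28, 35, 39]


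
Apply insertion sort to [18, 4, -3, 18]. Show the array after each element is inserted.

First element 18 is already 'sorted'
Insert 4: shifted 1 elements -> [4, 18, -3, 18]
Insert -3: shifted 2 elements -> [-3, 4, 18, 18]
Insert 18: shifted 0 elements -> [-3, 4, 18, 18]


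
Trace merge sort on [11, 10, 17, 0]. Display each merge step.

Divide and conquer:
  Merge [11] + [10] -> [10, 11]
  Merge [17] + [0] -> [0, 17]
  Merge [10, 11] + [0, 17] -> [0, 10, 11, 17]


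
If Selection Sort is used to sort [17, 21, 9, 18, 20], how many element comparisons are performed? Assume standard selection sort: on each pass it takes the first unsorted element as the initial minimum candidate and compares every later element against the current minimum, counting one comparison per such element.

Pass 1: scan indices 1..4 for the minimum = 4 comparison(s); min is 9, place at index 0 -> [9, 21, 17, 18, 20]
Pass 2: scan indices 2..4 for the minimum = 3 comparison(s); min is 17, place at index 1 -> [9, 17, 21, 18, 20]
Pass 3: scan indices 3..4 for the minimum = 2 comparison(s); min is 18, place at index 2 -> [9, 17, 18, 21, 20]
Pass 4: scan indices 4..4 for the minimum = 1 comparison(s); min is 20, place at index 3 -> [9, 17, 18, 20, 21]
Selection sort always scans the whole unsorted suffix, so the count is (n-1) + (n-2) + ... + 1 = n(n-1)/2 = 5*4/2 = 10 regardless of the input order.
Total comparisons: 4 + 3 + 2 + 1 = 10


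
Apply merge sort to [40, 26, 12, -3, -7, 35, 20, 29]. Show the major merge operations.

Divide and conquer:
  Merge [40] + [26] -> [26, 40]
  Merge [12] + [-3] -> [-3, 12]
  Merge [26, 40] + [-3, 12] -> [-3, 12, 26, 40]
  Merge [-7] + [35] -> [-7, 35]
  Merge [20] + [29] -> [20, 29]
  Merge [-7, 35] + [20, 29] -> [-7, 20, 29, 35]
  Merge [-3, 12, 26, 40] + [-7, 20, 29, 35] -> [-7, -3, 12, 20, 26, 29, 35, 40]


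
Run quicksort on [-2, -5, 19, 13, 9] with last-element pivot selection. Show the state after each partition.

Partition 1: pivot=9 at index 2 -> [-2, -5, 9, 13, 19]
Partition 2: pivot=-5 at index 0 -> [-5, -2, 9, 13, 19]
Partition 3: pivot=19 at index 4 -> [-5, -2, 9, 13, 19]


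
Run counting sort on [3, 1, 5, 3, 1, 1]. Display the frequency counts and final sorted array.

Count array: [0, 3, 0, 2, 0, 1]
(count[i] = number of elements equal to i)
Cumulative count: [0, 3, 3, 5, 5, 6]
Sorted: [1, 1, 1, 3, 3, 5]


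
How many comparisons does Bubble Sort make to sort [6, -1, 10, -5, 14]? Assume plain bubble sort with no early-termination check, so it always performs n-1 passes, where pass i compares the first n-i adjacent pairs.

Pass 1: compare adjacent pairs (0,1)..(3,4) = 4 comparison(s), 2 swap(s) -> [-1, 6, -5, 10, 14]
Pass 2: compare adjacent pairs (0,1)..(2,3) = 3 comparison(s), 1 swap(s) -> [-1, -5, 6, 10, 14]
Pass 3: compare adjacent pairs (0,1)..(1,2) = 2 comparison(s), 1 swap(s) -> [-5, -1, 6, 10, 14]
Pass 4: compare adjacent pairs (0,1)..(0,1) = 1 comparison(s), 0 swap(s) -> [-5, -1, 6, 10, 14]
Total comparisons: 4 + 3 + 2 + 1 = 10


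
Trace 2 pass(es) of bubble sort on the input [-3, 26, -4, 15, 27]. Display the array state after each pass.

After pass 1: [-3, -4, 15, 26, 27] (2 swaps)
After pass 2: [-4, -3, 15, 26, 27] (1 swaps)
Total swaps: 3


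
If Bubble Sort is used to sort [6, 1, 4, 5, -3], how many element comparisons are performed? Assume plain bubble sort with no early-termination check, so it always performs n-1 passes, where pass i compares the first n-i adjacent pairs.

Pass 1: compare adjacent pairs (0,1)..(3,4) = 4 comparison(s), 4 swap(s) -> [1, 4, 5, -3, 6]
Pass 2: compare adjacent pairs (0,1)..(2,3) = 3 comparison(s), 1 swap(s) -> [1, 4, -3, 5, 6]
Pass 3: compare adjacent pairs (0,1)..(1,2) = 2 comparison(s), 1 swap(s) -> [1, -3, 4, 5, 6]
Pass 4: compare adjacent pairs (0,1)..(0,1) = 1 comparison(s), 1 swap(s) -> [-3, 1, 4, 5, 6]
Total comparisons: 4 + 3 + 2 + 1 = 10


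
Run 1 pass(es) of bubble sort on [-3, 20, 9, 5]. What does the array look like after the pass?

After pass 1: [-3, 9, 5, 20] (2 swaps)
Total swaps: 2


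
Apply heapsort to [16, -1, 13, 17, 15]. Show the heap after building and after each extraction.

Build heap: [17, 16, 13, -1, 15]
Extract 17: [16, 15, 13, -1, 17]
Extract 16: [15, -1, 13, 16, 17]
Extract 15: [13, -1, 15, 16, 17]
Extract 13: [-1, 13, 15, 16, 17]


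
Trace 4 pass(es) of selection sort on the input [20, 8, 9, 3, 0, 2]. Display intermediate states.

Pass 1: Select minimum 0 at index 4, swap -> [0, 8, 9, 3, 20, 2]
Pass 2: Select minimum 2 at index 5, swap -> [0, 2, 9, 3, 20, 8]
Pass 3: Select minimum 3 at index 3, swap -> [0, 2, 3, 9, 20, 8]
Pass 4: Select minimum 8 at index 5, swap -> [0, 2, 3, 8, 20, 9]


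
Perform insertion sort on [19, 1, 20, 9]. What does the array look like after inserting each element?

First element 19 is already 'sorted'
Insert 1: shifted 1 elements -> [1, 19, 20, 9]
Insert 20: shifted 0 elements -> [1, 19, 20, 9]
Insert 9: shifted 2 elements -> [1, 9, 19, 20]


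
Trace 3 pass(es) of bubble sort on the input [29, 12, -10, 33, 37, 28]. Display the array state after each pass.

After pass 1: [12, -10, 29, 33, 28, 37] (3 swaps)
After pass 2: [-10, 12, 29, 28, 33, 37] (2 swaps)
After pass 3: [-10, 12, 28, 29, 33, 37] (1 swaps)
Total swaps: 6


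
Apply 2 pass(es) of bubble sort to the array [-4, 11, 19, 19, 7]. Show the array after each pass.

After pass 1: [-4, 11, 19, 7, 19] (1 swaps)
After pass 2: [-4, 11, 7, 19, 19] (1 swaps)
Total swaps: 2


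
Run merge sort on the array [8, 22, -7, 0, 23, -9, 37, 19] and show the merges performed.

Divide and conquer:
  Merge [8] + [22] -> [8, 22]
  Merge [-7] + [0] -> [-7, 0]
  Merge [8, 22] + [-7, 0] -> [-7, 0, 8, 22]
  Merge [23] + [-9] -> [-9, 23]
  Merge [37] + [19] -> [19, 37]
  Merge [-9, 23] + [19, 37] -> [-9, 19, 23, 37]
  Merge [-7, 0, 8, 22] + [-9, 19, 23, 37] -> [-9, -7, 0, 8, 19, 22, 23, 37]


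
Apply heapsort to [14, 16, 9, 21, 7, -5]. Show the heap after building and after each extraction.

Build heap: [21, 16, 9, 14, 7, -5]
Extract 21: [16, 14, 9, -5, 7, 21]
Extract 16: [14, 7, 9, -5, 16, 21]
Extract 14: [9, 7, -5, 14, 16, 21]
Extract 9: [7, -5, 9, 14, 16, 21]
Extract 7: [-5, 7, 9, 14, 16, 21]


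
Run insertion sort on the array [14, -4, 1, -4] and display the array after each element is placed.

First element 14 is already 'sorted'
Insert -4: shifted 1 elements -> [-4, 14, 1, -4]
Insert 1: shifted 1 elements -> [-4, 1, 14, -4]
Insert -4: shifted 2 elements -> [-4, -4, 1, 14]


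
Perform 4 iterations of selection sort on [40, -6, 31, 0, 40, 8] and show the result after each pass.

Pass 1: Select minimum -6 at index 1, swap -> [-6, 40, 31, 0, 40, 8]
Pass 2: Select minimum 0 at index 3, swap -> [-6, 0, 31, 40, 40, 8]
Pass 3: Select minimum 8 at index 5, swap -> [-6, 0, 8, 40, 40, 31]
Pass 4: Select minimum 31 at index 5, swap -> [-6, 0, 8, 31, 40, 40]


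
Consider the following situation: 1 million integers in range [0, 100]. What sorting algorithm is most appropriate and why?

Best choice: Counting sort
Reason: O(n + k) where k=100 is small; linear time beats O(n log n)


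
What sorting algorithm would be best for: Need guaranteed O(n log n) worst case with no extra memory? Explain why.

Best choice: Heapsort
Reason: Heapsort is O(n log n) worst case and sorts in-place; quicksort can degrade to O(n^2)


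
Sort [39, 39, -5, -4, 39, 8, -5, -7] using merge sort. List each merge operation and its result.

Divide and conquer:
  Merge [39] + [39] -> [39, 39]
  Merge [-5] + [-4] -> [-5, -4]
  Merge [39, 39] + [-5, -4] -> [-5, -4, 39, 39]
  Merge [39] + [8] -> [8, 39]
  Merge [-5] + [-7] -> [-7, -5]
  Merge [8, 39] + [-7, -5] -> [-7, -5, 8, 39]
  Merge [-5, -4, 39, 39] + [-7, -5, 8, 39] -> [-7, -5, -5, -4, 8, 39, 39, 39]


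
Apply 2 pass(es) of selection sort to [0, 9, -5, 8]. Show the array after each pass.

Pass 1: Select minimum -5 at index 2, swap -> [-5, 9, 0, 8]
Pass 2: Select minimum 0 at index 2, swap -> [-5, 0, 9, 8]


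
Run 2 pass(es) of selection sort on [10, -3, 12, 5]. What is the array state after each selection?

Pass 1: Select minimum -3 at index 1, swap -> [-3, 10, 12, 5]
Pass 2: Select minimum 5 at index 3, swap -> [-3, 5, 12, 10]


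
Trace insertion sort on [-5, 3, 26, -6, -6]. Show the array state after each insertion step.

First element -5 is already 'sorted'
Insert 3: shifted 0 elements -> [-5, 3, 26, -6, -6]
Insert 26: shifted 0 elements -> [-5, 3, 26, -6, -6]
Insert -6: shifted 3 elements -> [-6, -5, 3, 26, -6]
Insert -6: shifted 3 elements -> [-6, -6, -5, 3, 26]


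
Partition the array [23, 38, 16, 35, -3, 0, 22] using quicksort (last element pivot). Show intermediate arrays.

Partition 1: pivot=22 at index 3 -> [16, -3, 0, 22, 38, 23, 35]
Partition 2: pivot=0 at index 1 -> [-3, 0, 16, 22, 38, 23, 35]
Partition 3: pivot=35 at index 5 -> [-3, 0, 16, 22, 23, 35, 38]


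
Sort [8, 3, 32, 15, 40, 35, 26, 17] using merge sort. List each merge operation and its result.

Divide and conquer:
  Merge [8] + [3] -> [3, 8]
  Merge [32] + [15] -> [15, 32]
  Merge [3, 8] + [15, 32] -> [3, 8, 15, 32]
  Merge [40] + [35] -> [35, 40]
  Merge [26] + [17] -> [17, 26]
  Merge [35, 40] + [17, 26] -> [17, 26, 35, 40]
  Merge [3, 8, 15, 32] + [17, 26, 35, 40] -> [3, 8, 15, 17, 26, 32, 35, 40]


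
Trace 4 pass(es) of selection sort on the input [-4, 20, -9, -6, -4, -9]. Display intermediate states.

Pass 1: Select minimum -9 at index 2, swap -> [-9, 20, -4, -6, -4, -9]
Pass 2: Select minimum -9 at index 5, swap -> [-9, -9, -4, -6, -4, 20]
Pass 3: Select minimum -6 at index 3, swap -> [-9, -9, -6, -4, -4, 20]
Pass 4: Select minimum -4 at index 3, swap -> [-9, -9, -6, -4, -4, 20]


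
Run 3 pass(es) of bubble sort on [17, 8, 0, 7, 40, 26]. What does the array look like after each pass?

After pass 1: [8, 0, 7, 17, 26, 40] (4 swaps)
After pass 2: [0, 7, 8, 17, 26, 40] (2 swaps)
After pass 3: [0, 7, 8, 17, 26, 40] (0 swaps)
Total swaps: 6


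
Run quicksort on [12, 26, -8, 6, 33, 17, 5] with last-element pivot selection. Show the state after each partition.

Partition 1: pivot=5 at index 1 -> [-8, 5, 12, 6, 33, 17, 26]
Partition 2: pivot=26 at index 5 -> [-8, 5, 12, 6, 17, 26, 33]
Partition 3: pivot=17 at index 4 -> [-8, 5, 12, 6, 17, 26, 33]
Partition 4: pivot=6 at index 2 -> [-8, 5, 6, 12, 17, 26, 33]


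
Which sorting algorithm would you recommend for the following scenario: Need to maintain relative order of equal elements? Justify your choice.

Best choice: Merge sort or Insertion sort
Reason: Both are stable; quicksort and heapsort are not stable


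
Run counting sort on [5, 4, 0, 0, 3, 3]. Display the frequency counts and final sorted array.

Count array: [2, 0, 0, 2, 1, 1]
(count[i] = number of elements equal to i)
Cumulative count: [2, 2, 2, 4, 5, 6]
Sorted: [0, 0, 3, 3, 4, 5]


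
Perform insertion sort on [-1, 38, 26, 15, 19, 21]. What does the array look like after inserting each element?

First element -1 is already 'sorted'
Insert 38: shifted 0 elements -> [-1, 38, 26, 15, 19, 21]
Insert 26: shifted 1 elements -> [-1, 26, 38, 15, 19, 21]
Insert 15: shifted 2 elements -> [-1, 15, 26, 38, 19, 21]
Insert 19: shifted 2 elements -> [-1, 15, 19, 26, 38, 21]
Insert 21: shifted 2 elements -> [-1, 15, 19, 21, 26, 38]


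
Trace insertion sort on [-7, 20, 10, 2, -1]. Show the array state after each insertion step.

First element -7 is already 'sorted'
Insert 20: shifted 0 elements -> [-7, 20, 10, 2, -1]
Insert 10: shifted 1 elements -> [-7, 10, 20, 2, -1]
Insert 2: shifted 2 elements -> [-7, 2, 10, 20, -1]
Insert -1: shifted 3 elements -> [-7, -1, 2, 10, 20]


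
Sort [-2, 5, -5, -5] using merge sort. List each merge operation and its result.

Divide and conquer:
  Merge [-2] + [5] -> [-2, 5]
  Merge [-5] + [-5] -> [-5, -5]
  Merge [-2, 5] + [-5, -5] -> [-5, -5, -2, 5]


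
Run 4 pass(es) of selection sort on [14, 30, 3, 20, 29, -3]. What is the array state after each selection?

Pass 1: Select minimum -3 at index 5, swap -> [-3, 30, 3, 20, 29, 14]
Pass 2: Select minimum 3 at index 2, swap -> [-3, 3, 30, 20, 29, 14]
Pass 3: Select minimum 14 at index 5, swap -> [-3, 3, 14, 20, 29, 30]
Pass 4: Select minimum 20 at index 3, swap -> [-3, 3, 14, 20, 29, 30]


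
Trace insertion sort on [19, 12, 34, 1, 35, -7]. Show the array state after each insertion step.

First element 19 is already 'sorted'
Insert 12: shifted 1 elements -> [12, 19, 34, 1, 35, -7]
Insert 34: shifted 0 elements -> [12, 19, 34, 1, 35, -7]
Insert 1: shifted 3 elements -> [1, 12, 19, 34, 35, -7]
Insert 35: shifted 0 elements -> [1, 12, 19, 34, 35, -7]
Insert -7: shifted 5 elements -> [-7, 1, 12, 19, 34, 35]


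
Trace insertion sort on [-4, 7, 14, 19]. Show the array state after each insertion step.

First element -4 is already 'sorted'
Insert 7: shifted 0 elements -> [-4, 7, 14, 19]
Insert 14: shifted 0 elements -> [-4, 7, 14, 19]
Insert 19: shifted 0 elements -> [-4, 7, 14, 19]


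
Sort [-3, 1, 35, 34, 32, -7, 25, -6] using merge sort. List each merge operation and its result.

Divide and conquer:
  Merge [-3] + [1] -> [-3, 1]
  Merge [35] + [34] -> [34, 35]
  Merge [-3, 1] + [34, 35] -> [-3, 1, 34, 35]
  Merge [32] + [-7] -> [-7, 32]
  Merge [25] + [-6] -> [-6, 25]
  Merge [-7, 32] + [-6, 25] -> [-7, -6, 25, 32]
  Merge [-3, 1, 34, 35] + [-7, -6, 25, 32] -> [-7, -6, -3, 1, 25, 32, 34, 35]


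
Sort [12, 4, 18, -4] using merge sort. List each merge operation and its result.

Divide and conquer:
  Merge [12] + [4] -> [4, 12]
  Merge [18] + [-4] -> [-4, 18]
  Merge [4, 12] + [-4, 18] -> [-4, 4, 12, 18]


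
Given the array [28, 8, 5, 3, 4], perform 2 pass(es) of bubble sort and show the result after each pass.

After pass 1: [8, 5, 3, 4, 28] (4 swaps)
After pass 2: [5, 3, 4, 8, 28] (3 swaps)
Total swaps: 7


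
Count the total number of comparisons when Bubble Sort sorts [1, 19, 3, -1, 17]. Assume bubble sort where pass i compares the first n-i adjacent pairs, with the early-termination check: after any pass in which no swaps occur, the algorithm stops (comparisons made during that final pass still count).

Pass 1: compare adjacent pairs (0,1)..(3,4) = 4 comparison(s), 3 swap(s) -> [1, 3, -1, 17, 19]
Pass 2: compare adjacent pairs (0,1)..(2,3) = 3 comparison(s), 1 swap(s) -> [1, -1, 3, 17, 19]
Pass 3: compare adjacent pairs (0,1)..(1,2) = 2 comparison(s), 1 swap(s) -> [-1, 1, 3, 17, 19]
Pass 4: compare adjacent pairs (0,1)..(0,1) = 1 comparison(s), 0 swap(s) -> [-1, 1, 3, 17, 19]
No swaps in this pass, so bubble sort stops here.
Total comparisons: 4 + 3 + 2 + 1 = 10


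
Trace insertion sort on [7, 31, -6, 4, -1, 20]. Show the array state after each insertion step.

First element 7 is already 'sorted'
Insert 31: shifted 0 elements -> [7, 31, -6, 4, -1, 20]
Insert -6: shifted 2 elements -> [-6, 7, 31, 4, -1, 20]
Insert 4: shifted 2 elements -> [-6, 4, 7, 31, -1, 20]
Insert -1: shifted 3 elements -> [-6, -1, 4, 7, 31, 20]
Insert 20: shifted 1 elements -> [-6, -1, 4, 7, 20, 31]


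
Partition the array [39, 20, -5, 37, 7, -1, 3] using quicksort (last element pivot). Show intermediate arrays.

Partition 1: pivot=3 at index 2 -> [-5, -1, 3, 37, 7, 20, 39]
Partition 2: pivot=-1 at index 1 -> [-5, -1, 3, 37, 7, 20, 39]
Partition 3: pivot=39 at index 6 -> [-5, -1, 3, 37, 7, 20, 39]
Partition 4: pivot=20 at index 4 -> [-5, -1, 3, 7, 20, 37, 39]


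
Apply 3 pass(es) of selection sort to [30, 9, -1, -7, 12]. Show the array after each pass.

Pass 1: Select minimum -7 at index 3, swap -> [-7, 9, -1, 30, 12]
Pass 2: Select minimum -1 at index 2, swap -> [-7, -1, 9, 30, 12]
Pass 3: Select minimum 9 at index 2, swap -> [-7, -1, 9, 30, 12]


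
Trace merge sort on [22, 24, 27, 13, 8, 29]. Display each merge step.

Divide and conquer:
  Merge [24] + [27] -> [24, 27]
  Merge [22] + [24, 27] -> [22, 24, 27]
  Merge [8] + [29] -> [8, 29]
  Merge [13] + [8, 29] -> [8, 13, 29]
  Merge [22, 24, 27] + [8, 13, 29] -> [8, 13, 22, 24, 27, 29]


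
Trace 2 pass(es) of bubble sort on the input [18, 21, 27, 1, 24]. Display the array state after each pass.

After pass 1: [18, 21, 1, 24, 27] (2 swaps)
After pass 2: [18, 1, 21, 24, 27] (1 swaps)
Total swaps: 3


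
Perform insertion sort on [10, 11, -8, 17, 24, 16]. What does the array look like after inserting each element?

First element 10 is already 'sorted'
Insert 11: shifted 0 elements -> [10, 11, -8, 17, 24, 16]
Insert -8: shifted 2 elements -> [-8, 10, 11, 17, 24, 16]
Insert 17: shifted 0 elements -> [-8, 10, 11, 17, 24, 16]
Insert 24: shifted 0 elements -> [-8, 10, 11, 17, 24, 16]
Insert 16: shifted 2 elements -> [-8, 10, 11, 16, 17, 24]


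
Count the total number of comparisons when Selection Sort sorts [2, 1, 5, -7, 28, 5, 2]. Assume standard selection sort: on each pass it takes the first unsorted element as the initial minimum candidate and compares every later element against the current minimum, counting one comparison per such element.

Pass 1: scan indices 1..6 for the minimum = 6 comparison(s); min is -7, place at index 0 -> [-7, 1, 5, 2, 28, 5, 2]
Pass 2: scan indices 2..6 for the minimum = 5 comparison(s); min is 1, place at index 1 -> [-7, 1, 5, 2, 28, 5, 2]
Pass 3: scan indices 3..6 for the minimum = 4 comparison(s); min is 2, place at index 2 -> [-7, 1, 2, 5, 28, 5, 2]
Pass 4: scan indices 4..6 for the minimum = 3 comparison(s); min is 2, place at index 3 -> [-7, 1, 2, 2, 28, 5, 5]
Pass 5: scan indices 5..6 for the minimum = 2 comparison(s); min is 5, place at index 4 -> [-7, 1, 2, 2, 5, 28, 5]
Pass 6: scan indices 6..6 for the minimum = 1 comparison(s); min is 5, place at index 5 -> [-7, 1, 2, 2, 5, 5, 28]
Selection sort always scans the whole unsorted suffix, so the count is (n-1) + (n-2) + ... + 1 = n(n-1)/2 = 7*6/2 = 21 regardless of the input order.
Total comparisons: 6 + 5 + 4 + 3 + 2 + 1 = 21


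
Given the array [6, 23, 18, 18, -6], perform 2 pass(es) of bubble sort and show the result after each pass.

After pass 1: [6, 18, 18, -6, 23] (3 swaps)
After pass 2: [6, 18, -6, 18, 23] (1 swaps)
Total swaps: 4


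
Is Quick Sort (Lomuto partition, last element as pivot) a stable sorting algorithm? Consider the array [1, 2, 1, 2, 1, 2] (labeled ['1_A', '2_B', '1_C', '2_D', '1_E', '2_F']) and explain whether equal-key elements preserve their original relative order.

Trace Quick Sort on the labeled array (the key is the number; the letter only tracks identity):
  Partition indices 0..5 around pivot 2_F -> [1_A, 2_B, 1_C, 2_D, 1_E, 2_F]
  Partition indices 0..4 around pivot 1_E -> [1_A, 1_C, 1_E, 2_D, 2_B, 2_F]
  Partition indices 0..1 around pivot 1_C -> [1_A, 1_C, 1_E, 2_D, 2_B, 2_F]
  Partition indices 3..4 around pivot 2_B -> [1_A, 1_C, 1_E, 2_D, 2_B, 2_F]
Final order: [1_A, 1_C, 1_E, 2_D, 2_B, 2_F]
Equal keys:
  value 1: originally 1_A, 1_C, 1_E; after sorting 1_A, 1_C, 1_E -> order preserved
  value 2: originally 2_B, 2_D, 2_F; after sorting 2_D, 2_B, 2_F -> order changed
Equal keys were reordered, so Quick Sort is not stable: partition swaps elements across long distances and can reorder equal keys. (One such input is enough; an unstable sort may happen to preserve order on other inputs, but it gives no guarantee.)
Answer: Not stable


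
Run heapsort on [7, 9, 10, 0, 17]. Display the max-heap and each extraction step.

Build heap: [17, 9, 10, 0, 7]
Extract 17: [10, 9, 7, 0, 17]
Extract 10: [9, 0, 7, 10, 17]
Extract 9: [7, 0, 9, 10, 17]
Extract 7: [0, 7, 9, 10, 17]


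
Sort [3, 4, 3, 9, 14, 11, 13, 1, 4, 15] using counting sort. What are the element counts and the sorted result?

Count array: [0, 1, 0, 2, 2, 0, 0, 0, 0, 1, 0, 1, 0, 1, 1, 1]
(count[i] = number of elements equal to i)
Cumulative count: [0, 1, 1, 3, 5, 5, 5, 5, 5, 6, 6, 7, 7, 8, 9, 10]
Sorted: [1, 3, 3, 4, 4, 9, 11, 13, 14, 15]


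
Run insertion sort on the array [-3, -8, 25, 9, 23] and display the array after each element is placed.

First element -3 is already 'sorted'
Insert -8: shifted 1 elements -> [-8, -3, 25, 9, 23]
Insert 25: shifted 0 elements -> [-8, -3, 25, 9, 23]
Insert 9: shifted 1 elements -> [-8, -3, 9, 25, 23]
Insert 23: shifted 1 elements -> [-8, -3, 9, 23, 25]


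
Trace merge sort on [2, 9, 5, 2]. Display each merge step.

Divide and conquer:
  Merge [2] + [9] -> [2, 9]
  Merge [5] + [2] -> [2, 5]
  Merge [2, 9] + [2, 5] -> [2, 2, 5, 9]


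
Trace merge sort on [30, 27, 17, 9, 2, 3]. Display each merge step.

Divide and conquer:
  Merge [27] + [17] -> [17, 27]
  Merge [30] + [17, 27] -> [17, 27, 30]
  Merge [2] + [3] -> [2, 3]
  Merge [9] + [2, 3] -> [2, 3, 9]
  Merge [17, 27, 30] + [2, 3, 9] -> [2, 3, 9, 17, 27, 30]
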